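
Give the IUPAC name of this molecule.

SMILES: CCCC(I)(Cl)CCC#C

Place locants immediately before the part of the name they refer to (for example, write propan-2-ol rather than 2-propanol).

Counting along the main chain through the multiple bond gives 8 carbons: the parent is octane.
There is one C≡C triple bond, indicated by the ending -yne.
The numbering direction is chosen so that numbering from this end puts the triple bond at C-1 rather than C-7.
That gives the triple bond between C-1 and C-2; a chloro group at C-5; an iodo group at C-5.
Substituent prefixes are cited in alphabetical order (multiplying prefixes like di-/tri- are ignored for ordering).
Putting it together: 5-chloro-5-iodooct-1-yne.

5-chloro-5-iodooct-1-yne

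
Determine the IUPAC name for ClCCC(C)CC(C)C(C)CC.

1-chloro-3,5,6-trimethyloctane

The parent chain contains 8 carbons (octane).
Number the chain so that the substituent locant set {1,3,5,6} is lower than {3,4,6,8} at the first point of difference.
With this numbering: a chloro group at C-1; methyl groups at C-3 and C-5 and C-6.
Substituent prefixes are cited in alphabetical order (multiplying prefixes like di-/tri- are ignored for ordering).
Assembling the pieces gives 1-chloro-3,5,6-trimethyloctane.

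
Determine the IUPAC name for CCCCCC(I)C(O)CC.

4-iodononan-3-ol

The longest carbon chain that includes the –OH group has 9 carbons, so the parent hydride is nonane.
An alcohol (–OH) is the principal characteristic group, giving the suffix -ol.
Number the chain so that numbering from this end puts the hydroxyl group at C-3 rather than C-7.
That gives the hydroxyl at C-3; an iodo group at C-4.
Assembling the pieces gives 4-iodononan-3-ol.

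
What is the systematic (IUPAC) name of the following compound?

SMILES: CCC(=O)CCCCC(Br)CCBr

8,10-dibromodecan-3-one

The longest carbon chain that includes the carbonyl has 10 carbons, so the parent hydride is decane.
The highest-priority functional group is a ketone (C=O on an internal carbon), so the name ends in -one.
Number the chain so that numbering from this end puts the carbonyl group at C-3 rather than C-8.
With this numbering: the carbonyl at C-3; bromo groups at C-8 and C-10.
Putting it together: 8,10-dibromodecan-3-one.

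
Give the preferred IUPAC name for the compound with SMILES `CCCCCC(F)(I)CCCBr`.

The longest carbon chain is 9 atoms: the parent is nonane.
The numbering direction is chosen so that the substituent locant set {1,4,4} is lower than {6,6,9} at the first point of difference.
This places a bromo group at C-1; a fluoro group at C-4; an iodo group at C-4.
Substituent prefixes are cited in alphabetical order (multiplying prefixes like di-/tri- are ignored for ordering).
Assembling the pieces gives 1-bromo-4-fluoro-4-iodononane.

1-bromo-4-fluoro-4-iodononane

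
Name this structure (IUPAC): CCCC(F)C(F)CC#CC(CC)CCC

4-ethyl-8,9-difluorododec-5-yne

The longest carbon chain that includes the multiple bond has 12 carbons, so the parent hydride is dodecane.
There is one C≡C triple bond, indicated by the ending -yne.
The numbering direction is chosen so that numbering from this end puts the triple bond at C-5 rather than C-7.
With this numbering: the triple bond between C-5 and C-6; an ethyl group at C-4; fluoro groups at C-8 and C-9.
Prefixes are listed alphabetically: ethyl, fluoro.
Assembling the pieces gives 4-ethyl-8,9-difluorododec-5-yne.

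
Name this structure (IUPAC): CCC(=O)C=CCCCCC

The longest carbon chain that includes the carbonyl and the multiple bond has 10 carbons, so the parent hydride is decane.
The highest-priority functional group is a ketone (C=O on an internal carbon), so the name ends in -one.
A C=C double bond in the chain gives the infix -ene-.
Choose the numbering such that numbering from this end puts the carbonyl group at C-3 rather than C-8.
This places the carbonyl at C-3; the double bond between C-4 and C-5.
The name is dec-4-en-3-one.

dec-4-en-3-one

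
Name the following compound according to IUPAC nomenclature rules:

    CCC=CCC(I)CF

7-fluoro-6-iodohept-3-ene

Counting along the main chain through the multiple bond gives 7 carbons: the parent is heptane.
There is one C=C double bond, indicated by the ending -ene.
The numbering direction is chosen so that numbering from this end puts the double bond at C-3 rather than C-4.
That gives the double bond between C-3 and C-4; a fluoro group at C-7; an iodo group at C-6.
Prefixes are listed alphabetically: fluoro, iodo.
Assembling the pieces gives 7-fluoro-6-iodohept-3-ene.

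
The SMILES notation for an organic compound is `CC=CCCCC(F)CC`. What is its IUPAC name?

7-fluoronon-2-ene

Counting along the main chain through the multiple bond gives 9 carbons: the parent is nonane.
The chain contains a C=C double bond, so the unsaturation ending is -ene.
The numbering direction is chosen so that numbering from this end puts the double bond at C-2 rather than C-7.
This places the double bond between C-2 and C-3; a fluoro group at C-7.
Assembling the pieces gives 7-fluoronon-2-ene.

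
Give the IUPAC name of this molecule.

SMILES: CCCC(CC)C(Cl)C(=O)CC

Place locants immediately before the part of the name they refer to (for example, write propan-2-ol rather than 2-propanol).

4-chloro-5-ethyloctan-3-one

The longest carbon chain that includes the carbonyl has 8 carbons, so the parent hydride is octane.
The principal characteristic group is a ketone (C=O on an internal carbon), named with the suffix -one.
The numbering direction is chosen so that numbering from this end puts the carbonyl group at C-3 rather than C-6.
That gives the carbonyl at C-3; a chloro group at C-4; an ethyl group at C-5.
Substituent prefixes are cited in alphabetical order (multiplying prefixes like di-/tri- are ignored for ordering).
The name is 4-chloro-5-ethyloctan-3-one.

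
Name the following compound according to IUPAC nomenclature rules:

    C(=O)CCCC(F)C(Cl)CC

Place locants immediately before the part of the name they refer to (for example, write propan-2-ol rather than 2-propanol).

Counting along the main chain through the –CHO group gives 8 carbons: the parent is octane.
An aldehyde (terminal –CHO) is the principal characteristic group, giving the suffix -al.
Number the chain so that the aldehyde carbon is C-1 by definition.
With this numbering: a chloro group at C-6; a fluoro group at C-5.
Prefixes are listed alphabetically: chloro, fluoro.
Assembling the pieces gives 6-chloro-5-fluorooctanal.

6-chloro-5-fluorooctanal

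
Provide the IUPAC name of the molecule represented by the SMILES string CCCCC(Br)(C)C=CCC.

5-bromo-5-methylnon-3-ene

The longest chain bearing the multiple bond is 9 carbons long (nonane).
A C=C double bond in the chain gives the infix -ene-.
Number the chain so that numbering from this end puts the double bond at C-3 rather than C-6.
With this numbering: the double bond between C-3 and C-4; a bromo group at C-5; a methyl group at C-5.
Substituent prefixes are cited in alphabetical order (multiplying prefixes like di-/tri- are ignored for ordering).
Assembling the pieces gives 5-bromo-5-methylnon-3-ene.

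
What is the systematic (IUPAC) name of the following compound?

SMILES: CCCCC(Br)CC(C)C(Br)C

The parent chain contains 9 carbons (nonane).
Choose the numbering such that the substituent locant set {2,3,5} is lower than {5,7,8} at the first point of difference.
This places bromo groups at C-2 and C-5; a methyl group at C-3.
Prefixes are listed alphabetically: bromo, methyl.
The name is 2,5-dibromo-3-methylnonane.

2,5-dibromo-3-methylnonane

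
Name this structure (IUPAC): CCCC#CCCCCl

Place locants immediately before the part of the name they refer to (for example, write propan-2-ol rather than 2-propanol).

1-chlorooct-4-yne

The longest chain bearing the multiple bond is 8 carbons long (octane).
There is one C≡C triple bond, indicated by the ending -yne.
Number the chain so that the substituent locant set {1} is lower than {8} at the first point of difference.
That gives the triple bond between C-4 and C-5; a chloro group at C-1.
The name is 1-chlorooct-4-yne.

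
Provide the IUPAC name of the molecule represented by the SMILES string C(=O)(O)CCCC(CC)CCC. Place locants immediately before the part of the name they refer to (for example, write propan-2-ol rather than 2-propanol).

5-ethyloctanoic acid

The longest carbon chain that includes the –COOH group has 8 carbons, so the parent hydride is octane.
A carboxylic acid (terminal –COOH) is the principal characteristic group, giving the suffix -oic acid.
The numbering direction is chosen so that the carboxylic acid carbon is C-1 by definition.
That gives an ethyl group at C-5.
Putting it together: 5-ethyloctanoic acid.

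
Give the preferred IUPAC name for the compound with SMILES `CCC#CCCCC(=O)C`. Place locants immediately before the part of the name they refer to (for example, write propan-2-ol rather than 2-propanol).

non-6-yn-2-one

The longest carbon chain that includes the carbonyl and the multiple bond has 9 carbons, so the parent hydride is nonane.
A ketone (C=O on an internal carbon) is the principal characteristic group, giving the suffix -one.
A C≡C triple bond in the chain gives the infix -yne-.
Number the chain so that numbering from this end puts the carbonyl group at C-2 rather than C-8.
This places the carbonyl at C-2; the triple bond between C-6 and C-7.
Putting it together: non-6-yn-2-one.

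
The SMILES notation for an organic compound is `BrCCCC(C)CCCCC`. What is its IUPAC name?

1-bromo-4-methylnonane

The parent chain contains 9 carbons (nonane).
Choose the numbering such that the substituent locant set {1,4} is lower than {6,9} at the first point of difference.
That gives a bromo group at C-1; a methyl group at C-4.
Prefixes are listed alphabetically: bromo, methyl.
The name is 1-bromo-4-methylnonane.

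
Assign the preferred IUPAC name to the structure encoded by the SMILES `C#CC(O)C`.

The longest carbon chain that includes the –OH group and the multiple bond has 4 carbons, so the parent hydride is butane.
An alcohol (–OH) is the principal characteristic group, giving the suffix -ol.
A C≡C triple bond in the chain gives the infix -yne-.
Choose the numbering such that numbering from this end puts the hydroxyl group at C-2 rather than C-3.
That gives the hydroxyl at C-2; the triple bond between C-3 and C-4.
Assembling the pieces gives but-3-yn-2-ol.

but-3-yn-2-ol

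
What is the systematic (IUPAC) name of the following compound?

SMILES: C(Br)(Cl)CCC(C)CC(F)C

The parent chain contains 7 carbons (heptane).
The numbering direction is chosen so that the substituent locant set {1,1,4,6} is lower than {2,4,7,7} at the first point of difference.
This places a bromo group at C-1; a chloro group at C-1; a fluoro group at C-6; a methyl group at C-4.
The substituents are ordered alphabetically, ignoring any di-/tri- multipliers.
Assembling the pieces gives 1-bromo-1-chloro-6-fluoro-4-methylheptane.

1-bromo-1-chloro-6-fluoro-4-methylheptane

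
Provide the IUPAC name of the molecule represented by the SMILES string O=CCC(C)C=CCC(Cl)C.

7-chloro-3-methyloct-4-enal

Counting along the main chain through the –CHO group and the multiple bond gives 8 carbons: the parent is octane.
The principal characteristic group is an aldehyde (terminal –CHO), named with the suffix -al.
There is one C=C double bond, indicated by the ending -ene.
Choose the numbering such that the aldehyde carbon is C-1 by definition.
That gives the double bond between C-4 and C-5; a chloro group at C-7; a methyl group at C-3.
Substituent prefixes are cited in alphabetical order (multiplying prefixes like di-/tri- are ignored for ordering).
Assembling the pieces gives 7-chloro-3-methyloct-4-enal.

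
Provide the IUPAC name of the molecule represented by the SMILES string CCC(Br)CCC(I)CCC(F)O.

Counting along the main chain through the –OH group gives 9 carbons: the parent is nonane.
The highest-priority functional group is an alcohol (–OH), so the name ends in -ol.
Choose the numbering such that numbering from this end puts the hydroxyl group at C-1 rather than C-9.
This places the hydroxyl at C-1; a bromo group at C-7; a fluoro group at C-1; an iodo group at C-4.
The substituents are ordered alphabetically, ignoring any di-/tri- multipliers.
The name is 7-bromo-1-fluoro-4-iodononan-1-ol.

7-bromo-1-fluoro-4-iodononan-1-ol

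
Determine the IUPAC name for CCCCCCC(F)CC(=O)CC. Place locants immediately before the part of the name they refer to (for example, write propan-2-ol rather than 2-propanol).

Counting along the main chain through the carbonyl gives 11 carbons: the parent is undecane.
A ketone (C=O on an internal carbon) is the principal characteristic group, giving the suffix -one.
The numbering direction is chosen so that numbering from this end puts the carbonyl group at C-3 rather than C-9.
With this numbering: the carbonyl at C-3; a fluoro group at C-5.
The name is 5-fluoroundecan-3-one.

5-fluoroundecan-3-one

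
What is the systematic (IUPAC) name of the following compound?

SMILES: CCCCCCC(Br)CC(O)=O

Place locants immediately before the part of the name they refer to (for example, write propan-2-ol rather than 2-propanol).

The longest carbon chain that includes the –COOH group has 9 carbons, so the parent hydride is nonane.
A carboxylic acid (terminal –COOH) is the principal characteristic group, giving the suffix -oic acid.
Choose the numbering such that the carboxylic acid carbon is C-1 by definition.
This places a bromo group at C-3.
Putting it together: 3-bromononanoic acid.

3-bromononanoic acid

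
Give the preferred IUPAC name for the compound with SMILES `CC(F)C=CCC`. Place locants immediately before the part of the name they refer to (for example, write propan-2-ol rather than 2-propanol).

2-fluorohex-3-ene

The longest carbon chain that includes the multiple bond has 6 carbons, so the parent hydride is hexane.
A C=C double bond in the chain gives the infix -ene-.
Number the chain so that the substituent locant set {2} is lower than {5} at the first point of difference.
That gives the double bond between C-3 and C-4; a fluoro group at C-2.
Assembling the pieces gives 2-fluorohex-3-ene.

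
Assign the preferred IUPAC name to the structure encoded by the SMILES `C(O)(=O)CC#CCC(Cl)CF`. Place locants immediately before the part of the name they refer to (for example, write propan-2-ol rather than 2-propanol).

6-chloro-7-fluorohept-3-ynoic acid

The longest chain bearing the –COOH group and the multiple bond is 7 carbons long (heptane).
The principal characteristic group is a carboxylic acid (terminal –COOH), named with the suffix -oic acid.
There is one C≡C triple bond, indicated by the ending -yne.
The numbering direction is chosen so that the carboxylic acid carbon is C-1 by definition.
With this numbering: the triple bond between C-3 and C-4; a chloro group at C-6; a fluoro group at C-7.
Substituent prefixes are cited in alphabetical order (multiplying prefixes like di-/tri- are ignored for ordering).
Putting it together: 6-chloro-7-fluorohept-3-ynoic acid.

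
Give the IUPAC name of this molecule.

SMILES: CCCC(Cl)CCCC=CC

7-chlorodec-2-ene

The longest chain bearing the multiple bond is 10 carbons long (decane).
There is one C=C double bond, indicated by the ending -ene.
Number the chain so that numbering from this end puts the double bond at C-2 rather than C-8.
That gives the double bond between C-2 and C-3; a chloro group at C-7.
Assembling the pieces gives 7-chlorodec-2-ene.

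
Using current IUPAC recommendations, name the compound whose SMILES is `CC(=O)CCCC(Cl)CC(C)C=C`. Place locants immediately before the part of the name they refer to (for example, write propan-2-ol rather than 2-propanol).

The longest chain bearing the carbonyl and the multiple bond is 10 carbons long (decane).
A ketone (C=O on an internal carbon) is the principal characteristic group, giving the suffix -one.
The chain contains a C=C double bond, so the unsaturation ending is -ene.
Number the chain so that numbering from this end puts the carbonyl group at C-2 rather than C-9.
With this numbering: the carbonyl at C-2; the double bond between C-9 and C-10; a chloro group at C-6; a methyl group at C-8.
Substituent prefixes are cited in alphabetical order (multiplying prefixes like di-/tri- are ignored for ordering).
The name is 6-chloro-8-methyldec-9-en-2-one.

6-chloro-8-methyldec-9-en-2-one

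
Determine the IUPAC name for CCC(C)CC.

The longest carbon chain is 5 atoms: the parent is pentane.
Both numbering directions give the same locant set; either may be used.
With this numbering: a methyl group at C-3.
Putting it together: 3-methylpentane.

3-methylpentane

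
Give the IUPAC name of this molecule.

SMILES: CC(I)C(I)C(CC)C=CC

4-ethyl-5,6-diiodohept-2-ene

Counting along the main chain through the multiple bond gives 7 carbons: the parent is heptane.
A C=C double bond in the chain gives the infix -ene-.
The numbering direction is chosen so that numbering from this end puts the double bond at C-2 rather than C-5.
That gives the double bond between C-2 and C-3; an ethyl group at C-4; iodo groups at C-5 and C-6.
Prefixes are listed alphabetically: ethyl, iodo.
Assembling the pieces gives 4-ethyl-5,6-diiodohept-2-ene.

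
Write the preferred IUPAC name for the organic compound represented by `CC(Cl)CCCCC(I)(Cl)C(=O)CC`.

The longest chain bearing the carbonyl is 10 carbons long (decane).
The principal characteristic group is a ketone (C=O on an internal carbon), named with the suffix -one.
Number the chain so that numbering from this end puts the carbonyl group at C-3 rather than C-8.
That gives the carbonyl at C-3; chloro groups at C-4 and C-9; an iodo group at C-4.
Prefixes are listed alphabetically: chloro, iodo.
Assembling the pieces gives 4,9-dichloro-4-iododecan-3-one.

4,9-dichloro-4-iododecan-3-one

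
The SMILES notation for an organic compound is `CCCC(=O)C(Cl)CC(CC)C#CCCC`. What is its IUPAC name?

The longest chain bearing the carbonyl and the multiple bond is 12 carbons long (dodecane).
The highest-priority functional group is a ketone (C=O on an internal carbon), so the name ends in -one.
There is one C≡C triple bond, indicated by the ending -yne.
Number the chain so that numbering from this end puts the carbonyl group at C-4 rather than C-9.
That gives the carbonyl at C-4; the triple bond between C-8 and C-9; a chloro group at C-5; an ethyl group at C-7.
The substituents are ordered alphabetically, ignoring any di-/tri- multipliers.
Assembling the pieces gives 5-chloro-7-ethyldodec-8-yn-4-one.

5-chloro-7-ethyldodec-8-yn-4-one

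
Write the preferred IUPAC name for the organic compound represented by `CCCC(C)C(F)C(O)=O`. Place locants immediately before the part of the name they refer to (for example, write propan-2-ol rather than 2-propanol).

2-fluoro-3-methylhexanoic acid

The longest chain bearing the –COOH group is 6 carbons long (hexane).
The principal characteristic group is a carboxylic acid (terminal –COOH), named with the suffix -oic acid.
Number the chain so that the carboxylic acid carbon is C-1 by definition.
That gives a fluoro group at C-2; a methyl group at C-3.
Prefixes are listed alphabetically: fluoro, methyl.
The name is 2-fluoro-3-methylhexanoic acid.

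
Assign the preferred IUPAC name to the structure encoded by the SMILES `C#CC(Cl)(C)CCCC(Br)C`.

7-bromo-3-chloro-3-methyloct-1-yne

The longest chain bearing the multiple bond is 8 carbons long (octane).
The chain contains a C≡C triple bond, so the unsaturation ending is -yne.
Number the chain so that numbering from this end puts the triple bond at C-1 rather than C-7.
This places the triple bond between C-1 and C-2; a bromo group at C-7; a chloro group at C-3; a methyl group at C-3.
Prefixes are listed alphabetically: bromo, chloro, methyl.
The name is 7-bromo-3-chloro-3-methyloct-1-yne.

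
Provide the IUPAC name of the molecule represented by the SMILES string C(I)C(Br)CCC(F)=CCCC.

The longest chain bearing the multiple bond is 9 carbons long (nonane).
The chain contains a C=C double bond, so the unsaturation ending is -ene.
Choose the numbering such that numbering from this end puts the double bond at C-4 rather than C-5.
With this numbering: the double bond between C-4 and C-5; a bromo group at C-8; a fluoro group at C-5; an iodo group at C-9.
Substituent prefixes are cited in alphabetical order (multiplying prefixes like di-/tri- are ignored for ordering).
Assembling the pieces gives 8-bromo-5-fluoro-9-iodonon-4-ene.

8-bromo-5-fluoro-9-iodonon-4-ene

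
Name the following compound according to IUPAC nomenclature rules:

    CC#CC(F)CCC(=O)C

The longest carbon chain that includes the carbonyl and the multiple bond has 8 carbons, so the parent hydride is octane.
A ketone (C=O on an internal carbon) is the principal characteristic group, giving the suffix -one.
There is one C≡C triple bond, indicated by the ending -yne.
Number the chain so that numbering from this end puts the carbonyl group at C-2 rather than C-7.
This places the carbonyl at C-2; the triple bond between C-6 and C-7; a fluoro group at C-5.
Putting it together: 5-fluorooct-6-yn-2-one.

5-fluorooct-6-yn-2-one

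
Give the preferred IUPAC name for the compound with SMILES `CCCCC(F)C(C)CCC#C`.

6-fluoro-5-methyldec-1-yne

Counting along the main chain through the multiple bond gives 10 carbons: the parent is decane.
The chain contains a C≡C triple bond, so the unsaturation ending is -yne.
The numbering direction is chosen so that numbering from this end puts the triple bond at C-1 rather than C-9.
This places the triple bond between C-1 and C-2; a fluoro group at C-6; a methyl group at C-5.
Prefixes are listed alphabetically: fluoro, methyl.
Assembling the pieces gives 6-fluoro-5-methyldec-1-yne.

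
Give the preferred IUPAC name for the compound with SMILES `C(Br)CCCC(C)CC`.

1-bromo-5-methylheptane

The longest carbon chain is 7 atoms: the parent is heptane.
Number the chain so that the substituent locant set {1,5} is lower than {3,7} at the first point of difference.
With this numbering: a bromo group at C-1; a methyl group at C-5.
Prefixes are listed alphabetically: bromo, methyl.
Putting it together: 1-bromo-5-methylheptane.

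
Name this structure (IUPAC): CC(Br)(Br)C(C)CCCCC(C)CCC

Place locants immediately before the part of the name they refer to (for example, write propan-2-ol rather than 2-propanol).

The longest continuous carbon chain has 11 atoms, so the parent hydride is undecane.
Choose the numbering such that the substituent locant set {2,2,3,8} is lower than {4,9,10,10} at the first point of difference.
With this numbering: two bromo groups at C-2; methyl groups at C-3 and C-8.
The substituents are ordered alphabetically, ignoring any di-/tri- multipliers.
Assembling the pieces gives 2,2-dibromo-3,8-dimethylundecane.

2,2-dibromo-3,8-dimethylundecane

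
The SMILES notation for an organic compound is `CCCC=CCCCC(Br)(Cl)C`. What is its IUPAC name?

Counting along the main chain through the multiple bond gives 10 carbons: the parent is decane.
There is one C=C double bond, indicated by the ending -ene.
Choose the numbering such that numbering from this end puts the double bond at C-4 rather than C-6.
That gives the double bond between C-4 and C-5; a bromo group at C-9; a chloro group at C-9.
The substituents are ordered alphabetically, ignoring any di-/tri- multipliers.
Putting it together: 9-bromo-9-chlorodec-4-ene.

9-bromo-9-chlorodec-4-ene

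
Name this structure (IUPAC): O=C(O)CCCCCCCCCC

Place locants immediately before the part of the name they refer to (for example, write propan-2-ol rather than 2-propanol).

The longest carbon chain that includes the –COOH group has 11 carbons, so the parent hydride is undecane.
The highest-priority functional group is a carboxylic acid (terminal –COOH), so the name ends in -oic acid.
The numbering direction is chosen so that the carboxylic acid carbon is C-1 by definition.
Putting it together: undecanoic acid.

undecanoic acid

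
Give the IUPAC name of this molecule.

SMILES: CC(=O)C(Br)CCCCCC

The longest carbon chain that includes the carbonyl has 9 carbons, so the parent hydride is nonane.
A ketone (C=O on an internal carbon) is the principal characteristic group, giving the suffix -one.
Choose the numbering such that numbering from this end puts the carbonyl group at C-2 rather than C-8.
This places the carbonyl at C-2; a bromo group at C-3.
The name is 3-bromononan-2-one.

3-bromononan-2-one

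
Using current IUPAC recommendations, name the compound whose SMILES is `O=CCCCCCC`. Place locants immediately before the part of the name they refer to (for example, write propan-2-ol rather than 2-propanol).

heptanal

The longest chain bearing the –CHO group is 7 carbons long (heptane).
An aldehyde (terminal –CHO) is the principal characteristic group, giving the suffix -al.
The numbering direction is chosen so that the aldehyde carbon is C-1 by definition.
Assembling the pieces gives heptanal.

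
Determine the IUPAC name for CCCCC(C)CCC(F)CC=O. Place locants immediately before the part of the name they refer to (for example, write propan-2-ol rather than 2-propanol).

The longest chain bearing the –CHO group is 10 carbons long (decane).
The highest-priority functional group is an aldehyde (terminal –CHO), so the name ends in -al.
Choose the numbering such that the aldehyde carbon is C-1 by definition.
With this numbering: a fluoro group at C-3; a methyl group at C-6.
The substituents are ordered alphabetically, ignoring any di-/tri- multipliers.
The name is 3-fluoro-6-methyldecanal.

3-fluoro-6-methyldecanal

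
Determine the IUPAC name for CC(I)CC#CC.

5-iodohex-2-yne

The longest carbon chain that includes the multiple bond has 6 carbons, so the parent hydride is hexane.
The chain contains a C≡C triple bond, so the unsaturation ending is -yne.
Number the chain so that numbering from this end puts the triple bond at C-2 rather than C-4.
That gives the triple bond between C-2 and C-3; an iodo group at C-5.
Putting it together: 5-iodohex-2-yne.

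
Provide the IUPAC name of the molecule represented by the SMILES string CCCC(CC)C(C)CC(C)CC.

6-ethyl-3,5-dimethylnonane

The parent chain contains 9 carbons (nonane).
The numbering direction is chosen so that the substituent locant set {3,5,6} is lower than {4,5,7} at the first point of difference.
This places an ethyl group at C-6; methyl groups at C-3 and C-5.
Substituent prefixes are cited in alphabetical order (multiplying prefixes like di-/tri- are ignored for ordering).
The name is 6-ethyl-3,5-dimethylnonane.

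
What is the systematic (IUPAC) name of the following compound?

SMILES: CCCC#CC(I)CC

The longest carbon chain that includes the multiple bond has 8 carbons, so the parent hydride is octane.
There is one C≡C triple bond, indicated by the ending -yne.
The numbering direction is chosen so that the substituent locant set {3} is lower than {6} at the first point of difference.
That gives the triple bond between C-4 and C-5; an iodo group at C-3.
The name is 3-iodooct-4-yne.

3-iodooct-4-yne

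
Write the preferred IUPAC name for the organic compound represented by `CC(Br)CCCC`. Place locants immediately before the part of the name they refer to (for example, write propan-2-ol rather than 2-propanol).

2-bromohexane

The parent chain contains 6 carbons (hexane).
Choose the numbering such that the substituent locant set {2} is lower than {5} at the first point of difference.
With this numbering: a bromo group at C-2.
Putting it together: 2-bromohexane.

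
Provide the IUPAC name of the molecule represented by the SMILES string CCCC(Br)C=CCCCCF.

7-bromo-1-fluorodec-5-ene

The longest chain bearing the multiple bond is 10 carbons long (decane).
A C=C double bond in the chain gives the infix -ene-.
Number the chain so that the substituent locant set {1,7} is lower than {4,10} at the first point of difference.
That gives the double bond between C-5 and C-6; a bromo group at C-7; a fluoro group at C-1.
Prefixes are listed alphabetically: bromo, fluoro.
The name is 7-bromo-1-fluorodec-5-ene.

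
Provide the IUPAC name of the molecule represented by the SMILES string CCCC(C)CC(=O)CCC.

6-methylnonan-4-one

Counting along the main chain through the carbonyl gives 9 carbons: the parent is nonane.
The principal characteristic group is a ketone (C=O on an internal carbon), named with the suffix -one.
The numbering direction is chosen so that numbering from this end puts the carbonyl group at C-4 rather than C-6.
With this numbering: the carbonyl at C-4; a methyl group at C-6.
Assembling the pieces gives 6-methylnonan-4-one.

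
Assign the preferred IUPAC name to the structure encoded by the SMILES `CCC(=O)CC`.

pentan-3-one

The longest chain bearing the carbonyl is 5 carbons long (pentane).
The highest-priority functional group is a ketone (C=O on an internal carbon), so the name ends in -one.
Numbering from either end gives identical locants here.
That gives the carbonyl at C-3.
The name is pentan-3-one.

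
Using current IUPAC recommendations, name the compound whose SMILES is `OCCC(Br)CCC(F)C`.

3-bromo-6-fluoroheptan-1-ol

The longest carbon chain that includes the –OH group has 7 carbons, so the parent hydride is heptane.
The highest-priority functional group is an alcohol (–OH), so the name ends in -ol.
Number the chain so that numbering from this end puts the hydroxyl group at C-1 rather than C-7.
That gives the hydroxyl at C-1; a bromo group at C-3; a fluoro group at C-6.
Prefixes are listed alphabetically: bromo, fluoro.
Assembling the pieces gives 3-bromo-6-fluoroheptan-1-ol.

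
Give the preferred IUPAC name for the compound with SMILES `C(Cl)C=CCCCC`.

The longest chain bearing the multiple bond is 7 carbons long (heptane).
The chain contains a C=C double bond, so the unsaturation ending is -ene.
Number the chain so that numbering from this end puts the double bond at C-2 rather than C-5.
That gives the double bond between C-2 and C-3; a chloro group at C-1.
Assembling the pieces gives 1-chlorohept-2-ene.

1-chlorohept-2-ene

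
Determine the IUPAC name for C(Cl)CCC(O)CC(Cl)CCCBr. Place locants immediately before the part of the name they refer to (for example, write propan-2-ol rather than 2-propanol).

Counting along the main chain through the –OH group gives 9 carbons: the parent is nonane.
The principal characteristic group is an alcohol (–OH), named with the suffix -ol.
Choose the numbering such that numbering from this end puts the hydroxyl group at C-4 rather than C-6.
That gives the hydroxyl at C-4; a bromo group at C-9; chloro groups at C-1 and C-6.
Prefixes are listed alphabetically: bromo, chloro.
Assembling the pieces gives 9-bromo-1,6-dichlorononan-4-ol.

9-bromo-1,6-dichlorononan-4-ol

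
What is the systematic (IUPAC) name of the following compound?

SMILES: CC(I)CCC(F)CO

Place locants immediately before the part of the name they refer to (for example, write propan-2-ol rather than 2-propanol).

2-fluoro-5-iodohexan-1-ol

The longest carbon chain that includes the –OH group has 6 carbons, so the parent hydride is hexane.
The highest-priority functional group is an alcohol (–OH), so the name ends in -ol.
Choose the numbering such that numbering from this end puts the hydroxyl group at C-1 rather than C-6.
With this numbering: the hydroxyl at C-1; a fluoro group at C-2; an iodo group at C-5.
The substituents are ordered alphabetically, ignoring any di-/tri- multipliers.
The name is 2-fluoro-5-iodohexan-1-ol.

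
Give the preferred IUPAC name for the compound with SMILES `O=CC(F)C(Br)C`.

3-bromo-2-fluorobutanal

The longest chain bearing the –CHO group is 4 carbons long (butane).
The principal characteristic group is an aldehyde (terminal –CHO), named with the suffix -al.
The numbering direction is chosen so that the aldehyde carbon is C-1 by definition.
This places a bromo group at C-3; a fluoro group at C-2.
Prefixes are listed alphabetically: bromo, fluoro.
Assembling the pieces gives 3-bromo-2-fluorobutanal.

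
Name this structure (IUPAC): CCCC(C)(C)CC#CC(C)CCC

4,8,8-trimethylundec-5-yne

Counting along the main chain through the multiple bond gives 11 carbons: the parent is undecane.
A C≡C triple bond in the chain gives the infix -yne-.
Number the chain so that numbering from this end puts the triple bond at C-5 rather than C-6.
That gives the triple bond between C-5 and C-6; methyl groups at C-4 and C-8 (×2).
The name is 4,8,8-trimethylundec-5-yne.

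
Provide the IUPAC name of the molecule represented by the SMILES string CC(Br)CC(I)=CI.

4-bromo-1,2-diiodopent-1-ene

Counting along the main chain through the multiple bond gives 5 carbons: the parent is pentane.
A C=C double bond in the chain gives the infix -ene-.
Number the chain so that numbering from this end puts the double bond at C-1 rather than C-4.
That gives the double bond between C-1 and C-2; a bromo group at C-4; iodo groups at C-1 and C-2.
Substituent prefixes are cited in alphabetical order (multiplying prefixes like di-/tri- are ignored for ordering).
The name is 4-bromo-1,2-diiodopent-1-ene.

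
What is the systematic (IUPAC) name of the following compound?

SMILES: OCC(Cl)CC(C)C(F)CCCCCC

The longest carbon chain that includes the –OH group has 11 carbons, so the parent hydride is undecane.
An alcohol (–OH) is the principal characteristic group, giving the suffix -ol.
The numbering direction is chosen so that numbering from this end puts the hydroxyl group at C-1 rather than C-11.
That gives the hydroxyl at C-1; a chloro group at C-2; a fluoro group at C-5; a methyl group at C-4.
Prefixes are listed alphabetically: chloro, fluoro, methyl.
Putting it together: 2-chloro-5-fluoro-4-methylundecan-1-ol.

2-chloro-5-fluoro-4-methylundecan-1-ol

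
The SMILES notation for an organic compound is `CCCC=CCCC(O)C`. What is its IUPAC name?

Counting along the main chain through the –OH group and the multiple bond gives 9 carbons: the parent is nonane.
An alcohol (–OH) is the principal characteristic group, giving the suffix -ol.
There is one C=C double bond, indicated by the ending -ene.
Number the chain so that numbering from this end puts the hydroxyl group at C-2 rather than C-8.
That gives the hydroxyl at C-2; the double bond between C-5 and C-6.
Assembling the pieces gives non-5-en-2-ol.

non-5-en-2-ol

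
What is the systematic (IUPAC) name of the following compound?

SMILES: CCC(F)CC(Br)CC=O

3-bromo-5-fluoroheptanal

The longest chain bearing the –CHO group is 7 carbons long (heptane).
The principal characteristic group is an aldehyde (terminal –CHO), named with the suffix -al.
Choose the numbering such that the aldehyde carbon is C-1 by definition.
That gives a bromo group at C-3; a fluoro group at C-5.
The substituents are ordered alphabetically, ignoring any di-/tri- multipliers.
The name is 3-bromo-5-fluoroheptanal.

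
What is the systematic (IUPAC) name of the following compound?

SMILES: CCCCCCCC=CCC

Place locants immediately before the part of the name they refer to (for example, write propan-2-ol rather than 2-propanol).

undec-3-ene

The longest carbon chain that includes the multiple bond has 11 carbons, so the parent hydride is undecane.
A C=C double bond in the chain gives the infix -ene-.
The numbering direction is chosen so that numbering from this end puts the double bond at C-3 rather than C-8.
With this numbering: the double bond between C-3 and C-4.
Putting it together: undec-3-ene.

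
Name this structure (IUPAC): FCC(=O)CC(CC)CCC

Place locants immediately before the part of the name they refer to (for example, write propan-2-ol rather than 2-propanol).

4-ethyl-1-fluoroheptan-2-one

Counting along the main chain through the carbonyl gives 7 carbons: the parent is heptane.
A ketone (C=O on an internal carbon) is the principal characteristic group, giving the suffix -one.
The numbering direction is chosen so that numbering from this end puts the carbonyl group at C-2 rather than C-6.
This places the carbonyl at C-2; an ethyl group at C-4; a fluoro group at C-1.
The substituents are ordered alphabetically, ignoring any di-/tri- multipliers.
Assembling the pieces gives 4-ethyl-1-fluoroheptan-2-one.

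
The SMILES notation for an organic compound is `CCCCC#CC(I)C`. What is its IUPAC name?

The longest carbon chain that includes the multiple bond has 8 carbons, so the parent hydride is octane.
A C≡C triple bond in the chain gives the infix -yne-.
The numbering direction is chosen so that numbering from this end puts the triple bond at C-3 rather than C-5.
With this numbering: the triple bond between C-3 and C-4; an iodo group at C-2.
The name is 2-iodooct-3-yne.

2-iodooct-3-yne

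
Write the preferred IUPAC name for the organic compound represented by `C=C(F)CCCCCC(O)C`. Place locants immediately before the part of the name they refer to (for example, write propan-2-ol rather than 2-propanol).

The longest carbon chain that includes the –OH group and the multiple bond has 9 carbons, so the parent hydride is nonane.
The highest-priority functional group is an alcohol (–OH), so the name ends in -ol.
There is one C=C double bond, indicated by the ending -ene.
Choose the numbering such that numbering from this end puts the hydroxyl group at C-2 rather than C-8.
That gives the hydroxyl at C-2; the double bond between C-8 and C-9; a fluoro group at C-8.
Assembling the pieces gives 8-fluoronon-8-en-2-ol.

8-fluoronon-8-en-2-ol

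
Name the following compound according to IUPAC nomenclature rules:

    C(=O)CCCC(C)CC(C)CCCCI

11-iodo-5,7-dimethylundecanal

The longest carbon chain that includes the –CHO group has 11 carbons, so the parent hydride is undecane.
An aldehyde (terminal –CHO) is the principal characteristic group, giving the suffix -al.
The numbering direction is chosen so that the aldehyde carbon is C-1 by definition.
With this numbering: an iodo group at C-11; methyl groups at C-5 and C-7.
Substituent prefixes are cited in alphabetical order (multiplying prefixes like di-/tri- are ignored for ordering).
Assembling the pieces gives 11-iodo-5,7-dimethylundecanal.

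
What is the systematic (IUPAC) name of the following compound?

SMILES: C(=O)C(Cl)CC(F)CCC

The longest chain bearing the –CHO group is 7 carbons long (heptane).
An aldehyde (terminal –CHO) is the principal characteristic group, giving the suffix -al.
Choose the numbering such that the aldehyde carbon is C-1 by definition.
With this numbering: a chloro group at C-2; a fluoro group at C-4.
Prefixes are listed alphabetically: chloro, fluoro.
Putting it together: 2-chloro-4-fluoroheptanal.

2-chloro-4-fluoroheptanal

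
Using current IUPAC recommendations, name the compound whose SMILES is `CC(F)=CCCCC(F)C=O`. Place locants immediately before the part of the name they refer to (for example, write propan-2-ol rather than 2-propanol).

2,7-difluorooct-6-enal

The longest carbon chain that includes the –CHO group and the multiple bond has 8 carbons, so the parent hydride is octane.
An aldehyde (terminal –CHO) is the principal characteristic group, giving the suffix -al.
The chain contains a C=C double bond, so the unsaturation ending is -ene.
Number the chain so that the aldehyde carbon is C-1 by definition.
This places the double bond between C-6 and C-7; fluoro groups at C-2 and C-7.
Assembling the pieces gives 2,7-difluorooct-6-enal.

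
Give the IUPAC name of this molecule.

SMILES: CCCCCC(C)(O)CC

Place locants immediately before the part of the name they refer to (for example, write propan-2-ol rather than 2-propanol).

The longest chain bearing the –OH group is 8 carbons long (octane).
The principal characteristic group is an alcohol (–OH), named with the suffix -ol.
The numbering direction is chosen so that numbering from this end puts the hydroxyl group at C-3 rather than C-6.
With this numbering: the hydroxyl at C-3; a methyl group at C-3.
Putting it together: 3-methyloctan-3-ol.

3-methyloctan-3-ol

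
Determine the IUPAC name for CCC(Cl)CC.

3-chloropentane

The longest carbon chain is 5 atoms: the parent is pentane.
The molecule is symmetric, so either numbering direction gives the same locants.
This places a chloro group at C-3.
Assembling the pieces gives 3-chloropentane.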